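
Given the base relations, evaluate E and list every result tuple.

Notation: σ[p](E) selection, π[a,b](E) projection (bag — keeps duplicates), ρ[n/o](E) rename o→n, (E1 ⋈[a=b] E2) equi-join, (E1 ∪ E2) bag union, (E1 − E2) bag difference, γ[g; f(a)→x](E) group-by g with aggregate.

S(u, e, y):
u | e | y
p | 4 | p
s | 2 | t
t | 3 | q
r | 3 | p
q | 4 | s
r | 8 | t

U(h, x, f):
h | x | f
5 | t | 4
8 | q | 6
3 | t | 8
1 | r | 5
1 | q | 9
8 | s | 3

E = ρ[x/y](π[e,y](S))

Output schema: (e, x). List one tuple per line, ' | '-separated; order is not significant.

Subexpression sizes:
  S → 6
  π[e,y](S) → 6
  ρ[x/y](π[e,y](S)) → 6

== RESULT ==
e | x
2 | t
3 | p
3 | q
4 | p
4 | s
8 | t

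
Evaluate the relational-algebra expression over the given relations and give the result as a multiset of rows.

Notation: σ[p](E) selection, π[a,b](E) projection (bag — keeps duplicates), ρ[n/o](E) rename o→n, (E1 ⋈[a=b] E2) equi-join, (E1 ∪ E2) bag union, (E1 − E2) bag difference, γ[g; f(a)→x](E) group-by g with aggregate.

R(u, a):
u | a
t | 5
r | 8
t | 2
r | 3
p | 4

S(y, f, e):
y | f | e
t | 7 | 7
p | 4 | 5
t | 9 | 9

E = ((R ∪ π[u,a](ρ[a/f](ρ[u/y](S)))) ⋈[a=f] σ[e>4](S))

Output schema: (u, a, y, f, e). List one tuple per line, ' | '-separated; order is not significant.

Stepwise |·|:
  R → 5
  S → 3
  ρ[u/y](S) → 3
  ρ[a/f](ρ[u/y](S)) → 3
  π[u,a](ρ[a/f](ρ[u/y](S))) → 3
  (R ∪ π[u,a](ρ[a/f](ρ[u/y](S)))) → 8
  S → 3
  σ[e>4](S) → 3
  ((R ∪ π[u,a](ρ[a/f](ρ[u/y](S)))) ⋈[a=f] σ[e>4](S)) → 4

== RESULT ==
u | a | y | f | e
p | 4 | p | 4 | 5
p | 4 | p | 4 | 5
t | 7 | t | 7 | 7
t | 9 | t | 9 | 9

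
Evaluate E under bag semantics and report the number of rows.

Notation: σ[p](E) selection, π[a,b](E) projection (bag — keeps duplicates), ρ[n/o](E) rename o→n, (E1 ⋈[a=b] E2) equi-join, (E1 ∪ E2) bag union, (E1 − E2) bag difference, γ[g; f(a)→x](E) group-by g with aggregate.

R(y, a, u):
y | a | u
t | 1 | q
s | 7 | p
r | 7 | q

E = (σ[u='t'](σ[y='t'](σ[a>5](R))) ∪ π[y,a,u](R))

Stepwise |·|:
  R → 3
  σ[a>5](R) → 2
  σ[y='t'](σ[a>5](R)) → 0
  σ[u='t'](σ[y='t'](σ[a>5](R))) → 0
  R → 3
  π[y,a,u](R) → 3
  (σ[u='t'](σ[y='t'](σ[a>5](R))) ∪ π[y,a,u](R)) → 3

|E| = 3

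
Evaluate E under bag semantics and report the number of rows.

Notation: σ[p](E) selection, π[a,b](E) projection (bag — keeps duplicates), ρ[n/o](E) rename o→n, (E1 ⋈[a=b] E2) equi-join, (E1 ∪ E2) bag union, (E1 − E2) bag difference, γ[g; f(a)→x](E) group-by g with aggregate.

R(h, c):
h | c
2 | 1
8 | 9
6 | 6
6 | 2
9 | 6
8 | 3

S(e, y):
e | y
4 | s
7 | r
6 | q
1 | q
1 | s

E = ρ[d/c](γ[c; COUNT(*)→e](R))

Subexpression sizes:
  R → 6
  γ[c; COUNT(*)→e](R) → 5
  ρ[d/c](γ[c; COUNT(*)→e](R)) → 5

|E| = 5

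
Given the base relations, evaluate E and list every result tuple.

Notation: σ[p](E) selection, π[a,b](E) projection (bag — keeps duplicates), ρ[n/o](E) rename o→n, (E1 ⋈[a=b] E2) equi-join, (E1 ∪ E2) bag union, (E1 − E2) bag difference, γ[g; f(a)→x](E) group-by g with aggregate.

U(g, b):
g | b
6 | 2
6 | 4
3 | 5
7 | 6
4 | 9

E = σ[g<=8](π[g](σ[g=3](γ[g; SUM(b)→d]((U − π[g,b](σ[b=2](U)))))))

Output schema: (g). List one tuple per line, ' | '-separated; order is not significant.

Row counts bottom-up:
  U → 5
  U → 5
  σ[b=2](U) → 1
  π[g,b](σ[b=2](U)) → 1
  (U − π[g,b](σ[b=2](U))) → 4
  γ[g; SUM(b)→d]((U − π[g,b](σ[b=2](U)))) → 4
  σ[g=3](γ[g; SUM(b)→d]((U − π[g,b](σ[b=2](U))))) → 1
  π[g](σ[g=3](γ[g; SUM(b)→d]((U − π[g,b](σ[b=2](U)))))) → 1
  σ[g<=8](π[g](σ[g=3](γ[g; SUM(b)→d]((U − π[g,b](σ[b=2](U))))))) → 1

== RESULT ==
g
3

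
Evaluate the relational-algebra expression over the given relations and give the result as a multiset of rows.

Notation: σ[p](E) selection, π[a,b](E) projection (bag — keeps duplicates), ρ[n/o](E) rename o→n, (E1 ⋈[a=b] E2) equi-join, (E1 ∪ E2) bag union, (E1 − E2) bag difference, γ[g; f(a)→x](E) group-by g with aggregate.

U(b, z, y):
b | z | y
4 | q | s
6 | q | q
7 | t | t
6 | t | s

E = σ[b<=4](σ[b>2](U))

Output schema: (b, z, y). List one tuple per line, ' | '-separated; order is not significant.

Stepwise |·|:
  U → 4
  σ[b>2](U) → 4
  σ[b<=4](σ[b>2](U)) → 1

== RESULT ==
b | z | y
4 | q | s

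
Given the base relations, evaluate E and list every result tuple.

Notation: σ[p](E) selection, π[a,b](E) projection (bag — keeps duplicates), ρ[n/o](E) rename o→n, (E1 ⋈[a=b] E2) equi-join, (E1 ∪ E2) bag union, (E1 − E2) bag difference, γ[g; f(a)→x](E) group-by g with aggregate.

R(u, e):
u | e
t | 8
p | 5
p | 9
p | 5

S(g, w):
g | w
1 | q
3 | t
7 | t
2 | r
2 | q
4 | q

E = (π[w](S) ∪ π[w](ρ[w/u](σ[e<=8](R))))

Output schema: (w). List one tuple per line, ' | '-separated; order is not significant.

Subexpression sizes:
  S → 6
  π[w](S) → 6
  R → 4
  σ[e<=8](R) → 3
  ρ[w/u](σ[e<=8](R)) → 3
  π[w](ρ[w/u](σ[e<=8](R))) → 3
  (π[w](S) ∪ π[w](ρ[w/u](σ[e<=8](R)))) → 9

== RESULT ==
w
p
p
q
q
q
r
t
t
t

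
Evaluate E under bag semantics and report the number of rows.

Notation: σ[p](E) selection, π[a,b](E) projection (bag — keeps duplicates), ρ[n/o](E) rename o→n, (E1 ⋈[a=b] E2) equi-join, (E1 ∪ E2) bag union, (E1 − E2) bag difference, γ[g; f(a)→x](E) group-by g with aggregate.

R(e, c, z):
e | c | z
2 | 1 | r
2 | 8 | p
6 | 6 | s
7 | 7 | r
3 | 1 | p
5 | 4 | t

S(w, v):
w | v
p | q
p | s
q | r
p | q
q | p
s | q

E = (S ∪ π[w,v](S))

Stepwise |·|:
  S → 6
  S → 6
  π[w,v](S) → 6
  (S ∪ π[w,v](S)) → 12

|E| = 12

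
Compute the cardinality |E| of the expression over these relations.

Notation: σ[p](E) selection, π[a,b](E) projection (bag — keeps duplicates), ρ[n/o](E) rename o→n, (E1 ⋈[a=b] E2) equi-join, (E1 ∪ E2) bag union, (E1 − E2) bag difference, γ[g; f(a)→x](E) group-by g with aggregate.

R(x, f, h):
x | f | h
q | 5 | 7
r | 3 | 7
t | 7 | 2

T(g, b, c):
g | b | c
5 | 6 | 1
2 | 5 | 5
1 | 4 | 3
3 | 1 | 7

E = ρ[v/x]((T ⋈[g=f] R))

Per-node cardinality:
  T → 4
  R → 3
  (T ⋈[g=f] R) → 2
  ρ[v/x]((T ⋈[g=f] R)) → 2

|E| = 2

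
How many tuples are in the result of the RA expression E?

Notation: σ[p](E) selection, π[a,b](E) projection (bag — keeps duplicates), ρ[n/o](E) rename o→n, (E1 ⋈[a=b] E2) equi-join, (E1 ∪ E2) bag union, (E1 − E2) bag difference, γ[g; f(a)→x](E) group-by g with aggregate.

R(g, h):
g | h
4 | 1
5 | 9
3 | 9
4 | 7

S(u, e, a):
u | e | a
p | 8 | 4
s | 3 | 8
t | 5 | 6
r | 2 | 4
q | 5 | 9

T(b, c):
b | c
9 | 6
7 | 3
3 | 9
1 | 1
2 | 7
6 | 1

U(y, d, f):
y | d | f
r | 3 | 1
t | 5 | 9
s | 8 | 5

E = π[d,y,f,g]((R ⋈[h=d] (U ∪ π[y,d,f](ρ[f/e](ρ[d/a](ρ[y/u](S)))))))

Per-node cardinality:
  R → 4
  U → 3
  S → 5
  ρ[y/u](S) → 5
  ρ[d/a](ρ[y/u](S)) → 5
  ρ[f/e](ρ[d/a](ρ[y/u](S))) → 5
  π[y,d,f](ρ[f/e](ρ[d/a](ρ[y/u](S)))) → 5
  (U ∪ π[y,d,f](ρ[f/e](ρ[d/a](ρ[y/u](S))))) → 8
  (R ⋈[h=d] (U ∪ π[y,d,f](ρ[f/e](ρ[d/a](ρ[y/u](S)))))) → 2
  π[d,y,f,g]((R ⋈[h=d] (U ∪ π[y,d,f](ρ[f/e](ρ[d/a](ρ[y/u](S))))))) → 2

|E| = 2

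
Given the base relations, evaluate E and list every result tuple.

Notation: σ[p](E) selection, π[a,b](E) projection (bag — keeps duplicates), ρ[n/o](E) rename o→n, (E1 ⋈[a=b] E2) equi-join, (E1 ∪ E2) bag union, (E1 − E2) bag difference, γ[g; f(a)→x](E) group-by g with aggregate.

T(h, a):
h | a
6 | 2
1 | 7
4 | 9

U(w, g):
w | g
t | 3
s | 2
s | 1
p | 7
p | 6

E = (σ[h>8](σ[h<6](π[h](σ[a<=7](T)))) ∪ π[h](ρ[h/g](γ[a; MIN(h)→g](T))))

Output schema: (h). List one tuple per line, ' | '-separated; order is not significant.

Row counts bottom-up:
  T → 3
  σ[a<=7](T) → 2
  π[h](σ[a<=7](T)) → 2
  σ[h<6](π[h](σ[a<=7](T))) → 1
  σ[h>8](σ[h<6](π[h](σ[a<=7](T)))) → 0
  T → 3
  γ[a; MIN(h)→g](T) → 3
  ρ[h/g](γ[a; MIN(h)→g](T)) → 3
  π[h](ρ[h/g](γ[a; MIN(h)→g](T))) → 3
  (σ[h>8](σ[h<6](π[h](σ[a<=7](T)))) ∪ π[h](ρ[h/g](γ[a; MIN(h)→g](T)))) → 3

== RESULT ==
h
1
4
6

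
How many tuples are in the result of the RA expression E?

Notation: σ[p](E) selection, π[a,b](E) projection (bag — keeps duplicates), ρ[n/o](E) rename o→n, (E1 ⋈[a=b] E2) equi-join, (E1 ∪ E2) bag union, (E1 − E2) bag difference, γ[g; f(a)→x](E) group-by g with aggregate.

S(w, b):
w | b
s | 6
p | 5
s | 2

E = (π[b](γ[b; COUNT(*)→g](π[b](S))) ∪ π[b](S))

Subexpression sizes:
  S → 3
  π[b](S) → 3
  γ[b; COUNT(*)→g](π[b](S)) → 3
  π[b](γ[b; COUNT(*)→g](π[b](S))) → 3
  S → 3
  π[b](S) → 3
  (π[b](γ[b; COUNT(*)→g](π[b](S))) ∪ π[b](S)) → 6

|E| = 6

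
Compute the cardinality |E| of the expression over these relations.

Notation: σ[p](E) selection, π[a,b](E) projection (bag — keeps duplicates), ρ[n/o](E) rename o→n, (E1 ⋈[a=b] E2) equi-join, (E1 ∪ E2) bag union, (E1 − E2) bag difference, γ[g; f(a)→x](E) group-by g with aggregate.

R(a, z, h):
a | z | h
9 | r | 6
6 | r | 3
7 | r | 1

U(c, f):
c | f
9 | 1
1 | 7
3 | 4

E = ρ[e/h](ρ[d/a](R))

Subexpression sizes:
  R → 3
  ρ[d/a](R) → 3
  ρ[e/h](ρ[d/a](R)) → 3

|E| = 3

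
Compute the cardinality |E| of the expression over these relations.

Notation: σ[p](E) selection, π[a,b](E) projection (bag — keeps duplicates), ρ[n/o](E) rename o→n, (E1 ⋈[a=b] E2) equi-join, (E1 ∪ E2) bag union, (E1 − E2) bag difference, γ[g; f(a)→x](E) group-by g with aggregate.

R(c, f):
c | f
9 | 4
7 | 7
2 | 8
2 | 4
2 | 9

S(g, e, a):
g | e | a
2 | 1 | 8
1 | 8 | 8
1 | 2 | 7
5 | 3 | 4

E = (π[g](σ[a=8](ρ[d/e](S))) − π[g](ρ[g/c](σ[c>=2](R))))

Subexpression sizes:
  S → 4
  ρ[d/e](S) → 4
  σ[a=8](ρ[d/e](S)) → 2
  π[g](σ[a=8](ρ[d/e](S))) → 2
  R → 5
  σ[c>=2](R) → 5
  ρ[g/c](σ[c>=2](R)) → 5
  π[g](ρ[g/c](σ[c>=2](R))) → 5
  (π[g](σ[a=8](ρ[d/e](S))) − π[g](ρ[g/c](σ[c>=2](R)))) → 1

|E| = 1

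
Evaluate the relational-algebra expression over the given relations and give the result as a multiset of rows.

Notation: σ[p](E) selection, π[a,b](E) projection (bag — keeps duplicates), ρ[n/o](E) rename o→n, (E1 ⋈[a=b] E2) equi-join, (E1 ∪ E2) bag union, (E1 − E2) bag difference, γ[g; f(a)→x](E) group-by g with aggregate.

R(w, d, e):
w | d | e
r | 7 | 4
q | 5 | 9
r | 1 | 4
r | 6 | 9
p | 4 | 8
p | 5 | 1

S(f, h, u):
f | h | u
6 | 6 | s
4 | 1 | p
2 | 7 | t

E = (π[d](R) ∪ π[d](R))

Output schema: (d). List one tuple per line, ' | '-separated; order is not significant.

Subexpression sizes:
  R → 6
  π[d](R) → 6
  R → 6
  π[d](R) → 6
  (π[d](R) ∪ π[d](R)) → 12

== RESULT ==
d
1
1
4
4
5
5
5
5
6
6
7
7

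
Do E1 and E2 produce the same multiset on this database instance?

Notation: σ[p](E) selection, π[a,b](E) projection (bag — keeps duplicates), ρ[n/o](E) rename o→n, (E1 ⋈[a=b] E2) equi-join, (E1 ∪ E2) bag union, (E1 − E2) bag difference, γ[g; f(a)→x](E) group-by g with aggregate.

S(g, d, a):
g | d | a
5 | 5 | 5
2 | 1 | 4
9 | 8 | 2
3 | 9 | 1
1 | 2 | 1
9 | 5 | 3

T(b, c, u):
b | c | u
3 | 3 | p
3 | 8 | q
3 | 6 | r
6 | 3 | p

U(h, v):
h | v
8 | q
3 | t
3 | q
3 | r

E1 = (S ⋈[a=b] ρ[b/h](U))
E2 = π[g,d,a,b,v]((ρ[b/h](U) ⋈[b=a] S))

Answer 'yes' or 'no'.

E1 stepwise |·|:
  S → 6
  U → 4
  ρ[b/h](U) → 4
  (S ⋈[a=b] ρ[b/h](U)) → 3
E2 stepwise |·|:
  U → 4
  ρ[b/h](U) → 4
  S → 6
  (ρ[b/h](U) ⋈[b=a] S) → 3
  π[g,d,a,b,v]((ρ[b/h](U) ⋈[b=a] S)) → 3

E1 and E2 produce the same multiset:
g | d | a | b | v
9 | 5 | 3 | 3 | q
9 | 5 | 3 | 3 | r
9 | 5 | 3 | 3 | t

yes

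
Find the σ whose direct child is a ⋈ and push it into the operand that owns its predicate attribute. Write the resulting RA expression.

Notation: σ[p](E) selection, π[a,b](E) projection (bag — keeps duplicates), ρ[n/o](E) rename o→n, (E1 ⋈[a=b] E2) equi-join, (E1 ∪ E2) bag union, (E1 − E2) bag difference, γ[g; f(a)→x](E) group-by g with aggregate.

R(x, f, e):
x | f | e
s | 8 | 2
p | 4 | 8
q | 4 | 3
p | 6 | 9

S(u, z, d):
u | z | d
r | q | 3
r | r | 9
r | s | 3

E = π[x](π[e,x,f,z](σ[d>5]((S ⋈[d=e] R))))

σ filters on d, owned by the left side.
E' = π[x](π[e,x,f,z]((σ[d>5](S) ⋈[d=e] R)))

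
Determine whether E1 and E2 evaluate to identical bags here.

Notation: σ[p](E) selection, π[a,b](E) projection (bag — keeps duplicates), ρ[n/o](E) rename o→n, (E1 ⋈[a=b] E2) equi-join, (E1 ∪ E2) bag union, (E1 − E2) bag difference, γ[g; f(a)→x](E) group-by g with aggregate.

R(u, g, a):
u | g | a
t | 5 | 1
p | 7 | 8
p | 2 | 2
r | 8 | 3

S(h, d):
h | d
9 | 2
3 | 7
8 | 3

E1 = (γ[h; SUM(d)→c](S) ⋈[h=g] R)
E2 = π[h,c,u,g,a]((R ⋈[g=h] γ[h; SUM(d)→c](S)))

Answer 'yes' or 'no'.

E1 subexpression sizes:
  S → 3
  γ[h; SUM(d)→c](S) → 3
  R → 4
  (γ[h; SUM(d)→c](S) ⋈[h=g] R) → 1
E2 subexpression sizes:
  R → 4
  S → 3
  γ[h; SUM(d)→c](S) → 3
  (R ⋈[g=h] γ[h; SUM(d)→c](S)) → 1
  π[h,c,u,g,a]((R ⋈[g=h] γ[h; SUM(d)→c](S))) → 1

E1 and E2 produce the same multiset:
h | c | u | g | a
8 | 3 | r | 8 | 3

yes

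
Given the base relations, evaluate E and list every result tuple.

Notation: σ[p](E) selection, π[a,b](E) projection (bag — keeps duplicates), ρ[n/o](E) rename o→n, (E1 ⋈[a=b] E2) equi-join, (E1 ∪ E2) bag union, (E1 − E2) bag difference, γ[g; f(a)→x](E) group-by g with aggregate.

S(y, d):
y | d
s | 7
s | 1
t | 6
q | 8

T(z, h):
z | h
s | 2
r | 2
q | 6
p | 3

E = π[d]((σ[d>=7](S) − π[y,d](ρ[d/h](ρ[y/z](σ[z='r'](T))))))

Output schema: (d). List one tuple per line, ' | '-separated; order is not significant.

Row counts bottom-up:
  S → 4
  σ[d>=7](S) → 2
  T → 4
  σ[z='r'](T) → 1
  ρ[y/z](σ[z='r'](T)) → 1
  ρ[d/h](ρ[y/z](σ[z='r'](T))) → 1
  π[y,d](ρ[d/h](ρ[y/z](σ[z='r'](T)))) → 1
  (σ[d>=7](S) − π[y,d](ρ[d/h](ρ[y/z](σ[z='r'](T))))) → 2
  π[d]((σ[d>=7](S) − π[y,d](ρ[d/h](ρ[y/z](σ[z='r'](T)))))) → 2

== RESULT ==
d
7
8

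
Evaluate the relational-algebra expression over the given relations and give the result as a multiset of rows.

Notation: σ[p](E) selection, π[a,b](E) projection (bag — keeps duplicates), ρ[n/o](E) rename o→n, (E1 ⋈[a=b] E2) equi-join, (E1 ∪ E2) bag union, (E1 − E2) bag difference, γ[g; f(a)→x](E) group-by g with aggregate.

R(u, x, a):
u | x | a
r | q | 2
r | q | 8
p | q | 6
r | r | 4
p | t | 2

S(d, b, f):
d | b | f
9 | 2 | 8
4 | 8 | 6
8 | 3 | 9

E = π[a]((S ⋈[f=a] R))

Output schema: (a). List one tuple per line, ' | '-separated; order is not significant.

Stepwise |·|:
  S → 3
  R → 5
  (S ⋈[f=a] R) → 2
  π[a]((S ⋈[f=a] R)) → 2

== RESULT ==
a
6
8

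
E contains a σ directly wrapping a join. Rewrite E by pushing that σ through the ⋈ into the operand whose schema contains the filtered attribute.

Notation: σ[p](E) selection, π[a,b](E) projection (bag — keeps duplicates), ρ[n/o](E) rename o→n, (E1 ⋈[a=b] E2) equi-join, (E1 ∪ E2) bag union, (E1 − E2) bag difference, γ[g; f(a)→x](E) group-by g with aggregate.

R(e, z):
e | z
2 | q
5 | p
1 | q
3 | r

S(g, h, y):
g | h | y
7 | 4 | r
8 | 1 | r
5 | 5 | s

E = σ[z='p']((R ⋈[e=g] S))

σ filters on z, owned by the left side.
E' = (σ[z='p'](R) ⋈[e=g] S)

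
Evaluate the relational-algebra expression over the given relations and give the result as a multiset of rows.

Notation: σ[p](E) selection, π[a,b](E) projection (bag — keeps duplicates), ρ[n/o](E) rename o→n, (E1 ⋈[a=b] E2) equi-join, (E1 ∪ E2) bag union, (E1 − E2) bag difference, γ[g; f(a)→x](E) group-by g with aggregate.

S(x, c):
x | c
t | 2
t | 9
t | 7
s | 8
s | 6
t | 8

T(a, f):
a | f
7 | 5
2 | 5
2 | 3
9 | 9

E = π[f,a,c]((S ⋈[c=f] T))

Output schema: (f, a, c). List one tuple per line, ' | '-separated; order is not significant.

Stepwise |·|:
  S → 6
  T → 4
  (S ⋈[c=f] T) → 1
  π[f,a,c]((S ⋈[c=f] T)) → 1

== RESULT ==
f | a | c
9 | 9 | 9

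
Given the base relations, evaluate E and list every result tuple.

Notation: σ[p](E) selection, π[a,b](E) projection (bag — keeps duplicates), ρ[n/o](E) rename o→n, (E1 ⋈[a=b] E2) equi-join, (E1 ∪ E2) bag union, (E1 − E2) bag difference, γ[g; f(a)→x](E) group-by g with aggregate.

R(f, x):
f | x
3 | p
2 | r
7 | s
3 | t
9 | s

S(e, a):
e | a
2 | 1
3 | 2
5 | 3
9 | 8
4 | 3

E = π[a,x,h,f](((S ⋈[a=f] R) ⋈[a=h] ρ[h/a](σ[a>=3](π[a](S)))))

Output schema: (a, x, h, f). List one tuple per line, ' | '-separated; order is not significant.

Subexpression sizes:
  S → 5
  R → 5
  (S ⋈[a=f] R) → 5
  S → 5
  π[a](S) → 5
  σ[a>=3](π[a](S)) → 3
  ρ[h/a](σ[a>=3](π[a](S))) → 3
  ((S ⋈[a=f] R) ⋈[a=h] ρ[h/a](σ[a>=3](π[a](S)))) → 8
  π[a,x,h,f](((S ⋈[a=f] R) ⋈[a=h] ρ[h/a](σ[a>=3](π[a](S))))) → 8

== RESULT ==
a | x | h | f
3 | p | 3 | 3
3 | p | 3 | 3
3 | p | 3 | 3
3 | p | 3 | 3
3 | t | 3 | 3
3 | t | 3 | 3
3 | t | 3 | 3
3 | t | 3 | 3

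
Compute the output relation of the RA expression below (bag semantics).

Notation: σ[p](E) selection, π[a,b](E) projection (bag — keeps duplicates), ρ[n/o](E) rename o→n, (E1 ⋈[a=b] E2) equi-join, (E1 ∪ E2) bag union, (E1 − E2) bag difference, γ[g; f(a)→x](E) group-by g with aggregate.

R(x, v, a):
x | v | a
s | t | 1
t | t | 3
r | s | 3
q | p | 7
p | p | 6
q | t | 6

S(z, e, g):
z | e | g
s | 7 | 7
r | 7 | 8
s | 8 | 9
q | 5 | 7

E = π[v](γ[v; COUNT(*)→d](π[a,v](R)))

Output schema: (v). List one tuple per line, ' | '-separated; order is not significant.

Per-node cardinality:
  R → 6
  π[a,v](R) → 6
  γ[v; COUNT(*)→d](π[a,v](R)) → 3
  π[v](γ[v; COUNT(*)→d](π[a,v](R))) → 3

== RESULT ==
v
p
s
t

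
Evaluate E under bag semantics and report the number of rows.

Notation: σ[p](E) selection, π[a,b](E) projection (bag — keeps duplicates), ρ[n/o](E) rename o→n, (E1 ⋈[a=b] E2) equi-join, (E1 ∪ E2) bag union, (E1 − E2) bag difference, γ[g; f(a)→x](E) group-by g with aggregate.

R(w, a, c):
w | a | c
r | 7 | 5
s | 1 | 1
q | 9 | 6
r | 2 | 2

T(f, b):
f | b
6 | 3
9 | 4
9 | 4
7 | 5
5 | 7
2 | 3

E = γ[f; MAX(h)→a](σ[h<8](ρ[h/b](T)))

Subexpression sizes:
  T → 6
  ρ[h/b](T) → 6
  σ[h<8](ρ[h/b](T)) → 6
  γ[f; MAX(h)→a](σ[h<8](ρ[h/b](T))) → 5

|E| = 5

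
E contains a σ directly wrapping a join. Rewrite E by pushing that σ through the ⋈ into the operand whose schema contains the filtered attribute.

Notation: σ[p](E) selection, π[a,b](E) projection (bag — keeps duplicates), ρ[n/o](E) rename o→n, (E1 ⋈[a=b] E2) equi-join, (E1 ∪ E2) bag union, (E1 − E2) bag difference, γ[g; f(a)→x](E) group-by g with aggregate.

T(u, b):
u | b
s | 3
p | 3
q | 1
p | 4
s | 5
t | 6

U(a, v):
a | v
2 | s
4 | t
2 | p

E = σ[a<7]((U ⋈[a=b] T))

σ filters on a, owned by the left side.
E' = (σ[a<7](U) ⋈[a=b] T)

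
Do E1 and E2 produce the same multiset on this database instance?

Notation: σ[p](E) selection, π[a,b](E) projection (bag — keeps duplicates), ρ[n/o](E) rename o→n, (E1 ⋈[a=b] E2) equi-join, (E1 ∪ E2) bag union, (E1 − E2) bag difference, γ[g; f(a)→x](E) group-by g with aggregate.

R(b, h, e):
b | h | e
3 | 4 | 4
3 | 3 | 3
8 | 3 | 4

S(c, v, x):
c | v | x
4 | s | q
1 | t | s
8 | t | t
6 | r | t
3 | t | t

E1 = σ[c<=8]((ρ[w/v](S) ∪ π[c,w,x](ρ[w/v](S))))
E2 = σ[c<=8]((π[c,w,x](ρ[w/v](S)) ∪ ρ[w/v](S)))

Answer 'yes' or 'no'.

E1 per-node cardinality:
  S → 5
  ρ[w/v](S) → 5
  S → 5
  ρ[w/v](S) → 5
  π[c,w,x](ρ[w/v](S)) → 5
  (ρ[w/v](S) ∪ π[c,w,x](ρ[w/v](S))) → 10
  σ[c<=8]((ρ[w/v](S) ∪ π[c,w,x](ρ[w/v](S)))) → 10
E2 per-node cardinality:
  S → 5
  ρ[w/v](S) → 5
  π[c,w,x](ρ[w/v](S)) → 5
  S → 5
  ρ[w/v](S) → 5
  (π[c,w,x](ρ[w/v](S)) ∪ ρ[w/v](S)) → 10
  σ[c<=8]((π[c,w,x](ρ[w/v](S)) ∪ ρ[w/v](S))) → 10

E1 and E2 produce the same multiset:
c | w | x
1 | t | s
1 | t | s
3 | t | t
3 | t | t
4 | s | q
4 | s | q
6 | r | t
6 | r | t
8 | t | t
8 | t | t

yes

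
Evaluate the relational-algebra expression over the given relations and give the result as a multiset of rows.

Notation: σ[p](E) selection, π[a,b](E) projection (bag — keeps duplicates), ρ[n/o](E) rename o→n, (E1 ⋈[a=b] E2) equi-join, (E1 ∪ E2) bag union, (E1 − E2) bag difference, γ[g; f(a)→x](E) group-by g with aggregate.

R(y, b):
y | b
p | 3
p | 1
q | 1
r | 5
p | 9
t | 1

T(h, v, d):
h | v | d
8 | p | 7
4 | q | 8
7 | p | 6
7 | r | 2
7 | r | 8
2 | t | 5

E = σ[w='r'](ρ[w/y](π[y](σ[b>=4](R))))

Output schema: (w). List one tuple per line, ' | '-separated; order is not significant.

Stepwise |·|:
  R → 6
  σ[b>=4](R) → 2
  π[y](σ[b>=4](R)) → 2
  ρ[w/y](π[y](σ[b>=4](R))) → 2
  σ[w='r'](ρ[w/y](π[y](σ[b>=4](R)))) → 1

== RESULT ==
w
r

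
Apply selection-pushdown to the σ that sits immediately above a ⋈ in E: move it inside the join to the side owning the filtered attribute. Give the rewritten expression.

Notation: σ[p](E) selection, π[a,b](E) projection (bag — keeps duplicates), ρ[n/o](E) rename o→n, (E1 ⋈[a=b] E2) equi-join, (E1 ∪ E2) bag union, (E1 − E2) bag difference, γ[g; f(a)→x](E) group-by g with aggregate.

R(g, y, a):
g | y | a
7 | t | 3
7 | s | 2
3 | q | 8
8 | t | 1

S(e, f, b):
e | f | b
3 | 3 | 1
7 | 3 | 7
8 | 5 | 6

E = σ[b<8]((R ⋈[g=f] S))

σ filters on b, owned by the right side.
E' = (R ⋈[g=f] σ[b<8](S))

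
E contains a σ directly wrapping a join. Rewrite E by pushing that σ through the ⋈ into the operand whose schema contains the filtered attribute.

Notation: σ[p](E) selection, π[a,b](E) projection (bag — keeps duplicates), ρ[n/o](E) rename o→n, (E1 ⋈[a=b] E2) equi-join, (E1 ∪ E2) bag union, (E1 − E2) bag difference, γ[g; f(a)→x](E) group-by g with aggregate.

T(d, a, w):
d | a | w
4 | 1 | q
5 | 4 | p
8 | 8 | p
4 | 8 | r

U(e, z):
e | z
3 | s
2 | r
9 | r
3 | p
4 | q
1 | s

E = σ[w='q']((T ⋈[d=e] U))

σ filters on w, owned by the left side.
E' = (σ[w='q'](T) ⋈[d=e] U)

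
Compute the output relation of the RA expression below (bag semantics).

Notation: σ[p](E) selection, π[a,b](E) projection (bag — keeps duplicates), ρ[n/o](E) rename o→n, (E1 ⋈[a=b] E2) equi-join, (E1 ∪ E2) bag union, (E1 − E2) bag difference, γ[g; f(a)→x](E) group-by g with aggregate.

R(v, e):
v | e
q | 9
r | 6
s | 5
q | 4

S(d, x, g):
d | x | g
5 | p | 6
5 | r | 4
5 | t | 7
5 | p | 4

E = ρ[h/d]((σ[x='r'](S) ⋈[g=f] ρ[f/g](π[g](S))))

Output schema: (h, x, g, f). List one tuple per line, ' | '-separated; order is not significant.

Per-node cardinality:
  S → 4
  σ[x='r'](S) → 1
  S → 4
  π[g](S) → 4
  ρ[f/g](π[g](S)) → 4
  (σ[x='r'](S) ⋈[g=f] ρ[f/g](π[g](S))) → 2
  ρ[h/d]((σ[x='r'](S) ⋈[g=f] ρ[f/g](π[g](S)))) → 2

== RESULT ==
h | x | g | f
5 | r | 4 | 4
5 | r | 4 | 4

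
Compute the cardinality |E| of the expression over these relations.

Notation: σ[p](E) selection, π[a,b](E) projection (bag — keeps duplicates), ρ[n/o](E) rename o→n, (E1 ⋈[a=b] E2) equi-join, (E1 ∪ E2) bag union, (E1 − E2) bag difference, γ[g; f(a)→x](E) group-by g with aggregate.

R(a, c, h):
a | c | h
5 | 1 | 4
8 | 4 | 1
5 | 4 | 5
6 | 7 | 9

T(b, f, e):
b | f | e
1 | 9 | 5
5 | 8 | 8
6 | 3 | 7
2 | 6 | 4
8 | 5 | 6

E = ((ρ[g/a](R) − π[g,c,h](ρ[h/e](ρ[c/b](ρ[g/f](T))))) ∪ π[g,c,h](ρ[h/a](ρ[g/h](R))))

Per-node cardinality:
  R → 4
  ρ[g/a](R) → 4
  T → 5
  ρ[g/f](T) → 5
  ρ[c/b](ρ[g/f](T)) → 5
  ρ[h/e](ρ[c/b](ρ[g/f](T))) → 5
  π[g,c,h](ρ[h/e](ρ[c/b](ρ[g/f](T)))) → 5
  (ρ[g/a](R) − π[g,c,h](ρ[h/e](ρ[c/b](ρ[g/f](T))))) → 4
  R → 4
  ρ[g/h](R) → 4
  ρ[h/a](ρ[g/h](R)) → 4
  π[g,c,h](ρ[h/a](ρ[g/h](R))) → 4
  ((ρ[g/a](R) − π[g,c,h](ρ[h/e](ρ[c/b](ρ[g/f](T))))) ∪ π[g,c,h](ρ[h/a](ρ[g/h](R)))) → 8

|E| = 8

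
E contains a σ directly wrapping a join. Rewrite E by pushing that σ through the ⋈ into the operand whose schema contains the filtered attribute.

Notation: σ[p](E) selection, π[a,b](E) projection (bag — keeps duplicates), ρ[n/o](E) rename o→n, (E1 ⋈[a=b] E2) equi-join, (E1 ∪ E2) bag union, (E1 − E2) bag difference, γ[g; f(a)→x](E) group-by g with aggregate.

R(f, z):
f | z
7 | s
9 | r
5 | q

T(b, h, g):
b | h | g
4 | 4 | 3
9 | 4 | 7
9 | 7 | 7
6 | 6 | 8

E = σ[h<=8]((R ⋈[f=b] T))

σ filters on h, owned by the right side.
E' = (R ⋈[f=b] σ[h<=8](T))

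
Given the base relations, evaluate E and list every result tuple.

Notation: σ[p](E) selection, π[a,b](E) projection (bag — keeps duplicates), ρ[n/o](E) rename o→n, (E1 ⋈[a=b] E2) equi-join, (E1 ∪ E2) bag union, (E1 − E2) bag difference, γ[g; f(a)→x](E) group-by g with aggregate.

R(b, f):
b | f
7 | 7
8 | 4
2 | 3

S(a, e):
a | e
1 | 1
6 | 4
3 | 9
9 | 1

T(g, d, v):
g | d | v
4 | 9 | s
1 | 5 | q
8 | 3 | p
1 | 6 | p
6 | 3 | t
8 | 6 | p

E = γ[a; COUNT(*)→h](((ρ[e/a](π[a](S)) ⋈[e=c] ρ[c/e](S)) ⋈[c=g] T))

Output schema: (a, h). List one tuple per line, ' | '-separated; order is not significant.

Per-node cardinality:
  S → 4
  π[a](S) → 4
  ρ[e/a](π[a](S)) → 4
  S → 4
  ρ[c/e](S) → 4
  (ρ[e/a](π[a](S)) ⋈[e=c] ρ[c/e](S)) → 3
  T → 6
  ((ρ[e/a](π[a](S)) ⋈[e=c] ρ[c/e](S)) ⋈[c=g] T) → 4
  γ[a; COUNT(*)→h](((ρ[e/a](π[a](S)) ⋈[e=c] ρ[c/e](S)) ⋈[c=g] T)) → 2

== RESULT ==
a | h
1 | 2
9 | 2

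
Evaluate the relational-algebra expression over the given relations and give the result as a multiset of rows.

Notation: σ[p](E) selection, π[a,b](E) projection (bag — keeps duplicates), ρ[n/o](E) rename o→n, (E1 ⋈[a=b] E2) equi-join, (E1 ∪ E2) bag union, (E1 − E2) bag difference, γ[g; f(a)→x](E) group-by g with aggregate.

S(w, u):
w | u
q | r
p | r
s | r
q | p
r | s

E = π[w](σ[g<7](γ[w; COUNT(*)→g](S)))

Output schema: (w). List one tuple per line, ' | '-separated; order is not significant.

Stepwise |·|:
  S → 5
  γ[w; COUNT(*)→g](S) → 4
  σ[g<7](γ[w; COUNT(*)→g](S)) → 4
  π[w](σ[g<7](γ[w; COUNT(*)→g](S))) → 4

== RESULT ==
w
p
q
r
s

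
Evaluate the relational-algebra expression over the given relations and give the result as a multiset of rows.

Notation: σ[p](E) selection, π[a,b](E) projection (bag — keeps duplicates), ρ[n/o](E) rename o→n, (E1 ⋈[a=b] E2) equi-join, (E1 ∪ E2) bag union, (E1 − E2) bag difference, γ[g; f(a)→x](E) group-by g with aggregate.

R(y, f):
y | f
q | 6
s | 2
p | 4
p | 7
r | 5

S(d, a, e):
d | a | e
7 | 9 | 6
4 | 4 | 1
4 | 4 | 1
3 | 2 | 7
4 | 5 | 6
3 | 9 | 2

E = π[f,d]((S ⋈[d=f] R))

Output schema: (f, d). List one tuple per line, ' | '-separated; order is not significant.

Per-node cardinality:
  S → 6
  R → 5
  (S ⋈[d=f] R) → 4
  π[f,d]((S ⋈[d=f] R)) → 4

== RESULT ==
f | d
4 | 4
4 | 4
4 | 4
7 | 7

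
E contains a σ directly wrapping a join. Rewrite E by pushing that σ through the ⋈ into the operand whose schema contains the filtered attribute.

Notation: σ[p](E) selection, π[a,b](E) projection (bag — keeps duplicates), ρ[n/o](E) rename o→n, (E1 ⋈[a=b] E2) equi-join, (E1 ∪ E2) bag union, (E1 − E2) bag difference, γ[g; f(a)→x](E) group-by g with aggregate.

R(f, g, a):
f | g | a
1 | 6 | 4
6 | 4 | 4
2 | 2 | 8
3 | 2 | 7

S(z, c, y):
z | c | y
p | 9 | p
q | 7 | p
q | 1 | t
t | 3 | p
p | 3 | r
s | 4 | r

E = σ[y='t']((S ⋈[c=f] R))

σ filters on y, owned by the left side.
E' = (σ[y='t'](S) ⋈[c=f] R)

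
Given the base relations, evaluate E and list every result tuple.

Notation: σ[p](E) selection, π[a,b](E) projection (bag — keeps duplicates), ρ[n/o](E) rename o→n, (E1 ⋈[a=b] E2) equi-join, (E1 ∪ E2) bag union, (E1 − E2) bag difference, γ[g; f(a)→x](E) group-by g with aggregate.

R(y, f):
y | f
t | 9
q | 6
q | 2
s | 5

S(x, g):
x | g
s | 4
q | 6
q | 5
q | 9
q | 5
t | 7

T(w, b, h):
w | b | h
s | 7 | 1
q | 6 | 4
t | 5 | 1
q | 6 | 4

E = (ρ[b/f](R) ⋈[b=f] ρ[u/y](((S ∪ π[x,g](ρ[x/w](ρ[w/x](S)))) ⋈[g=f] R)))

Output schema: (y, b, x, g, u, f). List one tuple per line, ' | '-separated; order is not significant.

Stepwise |·|:
  R → 4
  ρ[b/f](R) → 4
  S → 6
  S → 6
  ρ[w/x](S) → 6
  ρ[x/w](ρ[w/x](S)) → 6
  π[x,g](ρ[x/w](ρ[w/x](S))) → 6
  (S ∪ π[x,g](ρ[x/w](ρ[w/x](S)))) → 12
  R → 4
  ((S ∪ π[x,g](ρ[x/w](ρ[w/x](S)))) ⋈[g=f] R) → 8
  ρ[u/y](((S ∪ π[x,g](ρ[x/w](ρ[w/x](S)))) ⋈[g=f] R)) → 8
  (ρ[b/f](R) ⋈[b=f] ρ[u/y](((S ∪ π[x,g](ρ[x/w](ρ[w/x](S)))) ⋈[g=f] R))) → 8

== RESULT ==
y | b | x | g | u | f
q | 6 | q | 6 | q | 6
q | 6 | q | 6 | q | 6
s | 5 | q | 5 | s | 5
s | 5 | q | 5 | s | 5
s | 5 | q | 5 | s | 5
s | 5 | q | 5 | s | 5
t | 9 | q | 9 | t | 9
t | 9 | q | 9 | t | 9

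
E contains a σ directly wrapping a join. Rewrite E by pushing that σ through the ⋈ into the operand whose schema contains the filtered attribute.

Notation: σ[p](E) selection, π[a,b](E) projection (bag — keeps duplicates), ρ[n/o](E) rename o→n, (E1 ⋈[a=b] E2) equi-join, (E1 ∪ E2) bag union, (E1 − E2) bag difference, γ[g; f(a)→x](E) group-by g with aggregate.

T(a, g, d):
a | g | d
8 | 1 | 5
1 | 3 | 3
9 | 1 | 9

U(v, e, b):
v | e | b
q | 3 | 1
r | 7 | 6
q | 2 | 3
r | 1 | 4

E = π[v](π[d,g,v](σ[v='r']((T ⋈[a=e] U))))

σ filters on v, owned by the right side.
E' = π[v](π[d,g,v]((T ⋈[a=e] σ[v='r'](U))))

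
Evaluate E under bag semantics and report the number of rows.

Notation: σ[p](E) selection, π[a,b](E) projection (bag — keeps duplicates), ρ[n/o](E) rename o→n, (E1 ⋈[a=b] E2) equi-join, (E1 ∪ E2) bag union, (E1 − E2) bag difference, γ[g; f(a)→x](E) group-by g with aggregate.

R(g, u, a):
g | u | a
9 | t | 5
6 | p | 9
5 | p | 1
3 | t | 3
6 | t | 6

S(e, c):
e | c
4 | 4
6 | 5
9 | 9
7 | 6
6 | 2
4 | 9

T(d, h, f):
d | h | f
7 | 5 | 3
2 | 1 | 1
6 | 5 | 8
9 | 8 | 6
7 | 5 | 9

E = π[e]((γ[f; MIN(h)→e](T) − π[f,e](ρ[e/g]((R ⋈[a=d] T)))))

Stepwise |·|:
  T → 5
  γ[f; MIN(h)→e](T) → 5
  R → 5
  T → 5
  (R ⋈[a=d] T) → 2
  ρ[e/g]((R ⋈[a=d] T)) → 2
  π[f,e](ρ[e/g]((R ⋈[a=d] T))) → 2
  (γ[f; MIN(h)→e](T) − π[f,e](ρ[e/g]((R ⋈[a=d] T)))) → 5
  π[e]((γ[f; MIN(h)→e](T) − π[f,e](ρ[e/g]((R ⋈[a=d] T))))) → 5

|E| = 5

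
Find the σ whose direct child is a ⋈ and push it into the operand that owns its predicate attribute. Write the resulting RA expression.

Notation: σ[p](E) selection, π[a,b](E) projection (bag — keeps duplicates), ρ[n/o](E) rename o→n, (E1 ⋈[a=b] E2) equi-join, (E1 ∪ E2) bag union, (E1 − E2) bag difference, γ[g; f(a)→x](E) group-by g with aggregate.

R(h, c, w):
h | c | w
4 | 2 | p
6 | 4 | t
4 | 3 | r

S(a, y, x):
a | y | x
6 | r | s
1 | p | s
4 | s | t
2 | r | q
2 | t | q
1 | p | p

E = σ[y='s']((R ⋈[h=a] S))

σ filters on y, owned by the right side.
E' = (R ⋈[h=a] σ[y='s'](S))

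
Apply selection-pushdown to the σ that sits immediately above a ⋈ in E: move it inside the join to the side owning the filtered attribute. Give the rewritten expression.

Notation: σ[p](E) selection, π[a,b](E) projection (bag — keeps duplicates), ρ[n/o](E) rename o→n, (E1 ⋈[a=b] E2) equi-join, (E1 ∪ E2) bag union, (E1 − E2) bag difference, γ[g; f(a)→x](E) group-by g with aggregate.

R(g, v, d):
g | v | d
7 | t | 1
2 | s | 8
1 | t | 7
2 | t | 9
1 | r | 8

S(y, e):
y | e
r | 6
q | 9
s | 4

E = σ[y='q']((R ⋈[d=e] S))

σ filters on y, owned by the right side.
E' = (R ⋈[d=e] σ[y='q'](S))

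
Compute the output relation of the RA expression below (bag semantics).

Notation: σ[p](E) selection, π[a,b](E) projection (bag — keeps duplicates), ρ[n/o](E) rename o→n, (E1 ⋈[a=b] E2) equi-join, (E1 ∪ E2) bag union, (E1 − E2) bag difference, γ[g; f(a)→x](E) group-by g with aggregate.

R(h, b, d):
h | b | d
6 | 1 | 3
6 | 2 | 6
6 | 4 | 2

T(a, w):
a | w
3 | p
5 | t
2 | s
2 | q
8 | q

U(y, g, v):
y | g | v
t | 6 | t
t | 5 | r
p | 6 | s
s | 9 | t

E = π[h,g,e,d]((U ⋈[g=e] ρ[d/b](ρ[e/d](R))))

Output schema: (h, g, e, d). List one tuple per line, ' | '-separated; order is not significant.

Per-node cardinality:
  U → 4
  R → 3
  ρ[e/d](R) → 3
  ρ[d/b](ρ[e/d](R)) → 3
  (U ⋈[g=e] ρ[d/b](ρ[e/d](R))) → 2
  π[h,g,e,d]((U ⋈[g=e] ρ[d/b](ρ[e/d](R)))) → 2

== RESULT ==
h | g | e | d
6 | 6 | 6 | 2
6 | 6 | 6 | 2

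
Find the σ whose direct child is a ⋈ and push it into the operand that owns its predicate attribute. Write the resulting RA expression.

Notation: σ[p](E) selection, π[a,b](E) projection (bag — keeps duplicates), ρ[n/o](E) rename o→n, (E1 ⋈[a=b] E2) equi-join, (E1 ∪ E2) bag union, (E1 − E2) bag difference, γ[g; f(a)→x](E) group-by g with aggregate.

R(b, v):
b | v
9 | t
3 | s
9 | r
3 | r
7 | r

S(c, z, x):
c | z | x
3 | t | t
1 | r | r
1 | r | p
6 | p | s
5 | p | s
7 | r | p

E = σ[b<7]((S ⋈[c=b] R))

σ filters on b, owned by the right side.
E' = (S ⋈[c=b] σ[b<7](R))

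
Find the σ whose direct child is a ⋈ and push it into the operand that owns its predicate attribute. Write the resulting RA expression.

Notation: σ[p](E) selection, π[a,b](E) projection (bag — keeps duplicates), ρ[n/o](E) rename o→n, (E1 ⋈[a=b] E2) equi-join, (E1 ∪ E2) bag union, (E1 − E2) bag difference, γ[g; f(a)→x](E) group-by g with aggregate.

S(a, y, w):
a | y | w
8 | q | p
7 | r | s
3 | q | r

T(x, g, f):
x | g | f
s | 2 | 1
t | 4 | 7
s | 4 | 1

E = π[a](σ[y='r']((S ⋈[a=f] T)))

σ filters on y, owned by the left side.
E' = π[a]((σ[y='r'](S) ⋈[a=f] T))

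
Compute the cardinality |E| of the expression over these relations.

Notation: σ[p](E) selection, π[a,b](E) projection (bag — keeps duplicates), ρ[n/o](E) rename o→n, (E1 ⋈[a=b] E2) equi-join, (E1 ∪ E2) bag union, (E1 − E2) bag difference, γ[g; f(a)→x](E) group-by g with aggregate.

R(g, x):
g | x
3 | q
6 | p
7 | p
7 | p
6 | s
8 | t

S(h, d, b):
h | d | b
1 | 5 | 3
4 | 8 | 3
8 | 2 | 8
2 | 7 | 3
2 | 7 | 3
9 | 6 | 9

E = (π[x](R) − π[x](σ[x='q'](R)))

Row counts bottom-up:
  R → 6
  π[x](R) → 6
  R → 6
  σ[x='q'](R) → 1
  π[x](σ[x='q'](R)) → 1
  (π[x](R) − π[x](σ[x='q'](R))) → 5

|E| = 5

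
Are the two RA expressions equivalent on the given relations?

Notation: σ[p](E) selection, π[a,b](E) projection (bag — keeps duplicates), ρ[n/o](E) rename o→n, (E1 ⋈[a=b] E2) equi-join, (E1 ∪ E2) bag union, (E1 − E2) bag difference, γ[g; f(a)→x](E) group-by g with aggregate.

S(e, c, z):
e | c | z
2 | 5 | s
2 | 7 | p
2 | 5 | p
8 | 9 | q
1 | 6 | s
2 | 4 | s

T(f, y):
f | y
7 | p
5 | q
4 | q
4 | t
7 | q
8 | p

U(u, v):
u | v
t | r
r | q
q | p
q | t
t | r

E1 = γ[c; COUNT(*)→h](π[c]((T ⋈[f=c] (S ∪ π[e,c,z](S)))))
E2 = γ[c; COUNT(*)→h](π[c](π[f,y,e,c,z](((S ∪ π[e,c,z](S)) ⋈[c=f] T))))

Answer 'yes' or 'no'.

E1 row counts bottom-up:
  T → 6
  S → 6
  S → 6
  π[e,c,z](S) → 6
  (S ∪ π[e,c,z](S)) → 12
  (T ⋈[f=c] (S ∪ π[e,c,z](S))) → 12
  π[c]((T ⋈[f=c] (S ∪ π[e,c,z](S)))) → 12
  γ[c; COUNT(*)→h](π[c]((T ⋈[f=c] (S ∪ π[e,c,z](S))))) → 3
E2 row counts bottom-up:
  S → 6
  S → 6
  π[e,c,z](S) → 6
  (S ∪ π[e,c,z](S)) → 12
  T → 6
  ((S ∪ π[e,c,z](S)) ⋈[c=f] T) → 12
  π[f,y,e,c,z](((S ∪ π[e,c,z](S)) ⋈[c=f] T)) → 12
  π[c](π[f,y,e,c,z](((S ∪ π[e,c,z](S)) ⋈[c=f] T))) → 12
  γ[c; COUNT(*)→h](π[c](π[f,y,e,c,z](((S ∪ π[e,c,z](S)) ⋈[c=f] T)))) → 3

E1 and E2 produce the same multiset:
c | h
4 | 4
5 | 4
7 | 4

yes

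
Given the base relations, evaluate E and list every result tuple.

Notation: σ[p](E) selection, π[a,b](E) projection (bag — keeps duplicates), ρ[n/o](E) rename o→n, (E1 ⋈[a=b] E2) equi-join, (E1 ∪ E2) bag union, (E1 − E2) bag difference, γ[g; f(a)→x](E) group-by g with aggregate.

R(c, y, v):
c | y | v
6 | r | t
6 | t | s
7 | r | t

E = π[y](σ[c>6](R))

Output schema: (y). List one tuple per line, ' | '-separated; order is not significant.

Row counts bottom-up:
  R → 3
  σ[c>6](R) → 1
  π[y](σ[c>6](R)) → 1

== RESULT ==
y
r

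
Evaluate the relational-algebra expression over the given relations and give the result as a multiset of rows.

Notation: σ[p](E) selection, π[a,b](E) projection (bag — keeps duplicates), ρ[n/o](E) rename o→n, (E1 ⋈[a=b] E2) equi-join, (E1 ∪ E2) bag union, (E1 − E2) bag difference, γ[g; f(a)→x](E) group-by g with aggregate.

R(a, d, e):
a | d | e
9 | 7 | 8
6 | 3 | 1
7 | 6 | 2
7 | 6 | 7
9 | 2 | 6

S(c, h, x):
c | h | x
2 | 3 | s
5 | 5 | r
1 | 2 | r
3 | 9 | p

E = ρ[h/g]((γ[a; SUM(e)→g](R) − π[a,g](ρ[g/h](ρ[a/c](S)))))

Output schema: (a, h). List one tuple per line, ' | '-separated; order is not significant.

Subexpression sizes:
  R → 5
  γ[a; SUM(e)→g](R) → 3
  S → 4
  ρ[a/c](S) → 4
  ρ[g/h](ρ[a/c](S)) → 4
  π[a,g](ρ[g/h](ρ[a/c](S))) → 4
  (γ[a; SUM(e)→g](R) − π[a,g](ρ[g/h](ρ[a/c](S)))) → 3
  ρ[h/g]((γ[a; SUM(e)→g](R) − π[a,g](ρ[g/h](ρ[a/c](S))))) → 3

== RESULT ==
a | h
6 | 1
7 | 9
9 | 14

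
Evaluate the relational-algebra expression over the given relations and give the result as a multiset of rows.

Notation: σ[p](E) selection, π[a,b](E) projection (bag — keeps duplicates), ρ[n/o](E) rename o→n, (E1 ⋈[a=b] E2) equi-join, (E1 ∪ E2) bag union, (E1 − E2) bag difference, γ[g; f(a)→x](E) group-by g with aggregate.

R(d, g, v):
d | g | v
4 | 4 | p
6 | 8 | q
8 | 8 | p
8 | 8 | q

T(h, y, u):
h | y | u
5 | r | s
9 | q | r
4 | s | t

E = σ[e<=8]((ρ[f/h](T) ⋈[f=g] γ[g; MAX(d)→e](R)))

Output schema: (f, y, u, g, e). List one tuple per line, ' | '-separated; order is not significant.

Subexpression sizes:
  T → 3
  ρ[f/h](T) → 3
  R → 4
  γ[g; MAX(d)→e](R) → 2
  (ρ[f/h](T) ⋈[f=g] γ[g; MAX(d)→e](R)) → 1
  σ[e<=8]((ρ[f/h](T) ⋈[f=g] γ[g; MAX(d)→e](R))) → 1

== RESULT ==
f | y | u | g | e
4 | s | t | 4 | 4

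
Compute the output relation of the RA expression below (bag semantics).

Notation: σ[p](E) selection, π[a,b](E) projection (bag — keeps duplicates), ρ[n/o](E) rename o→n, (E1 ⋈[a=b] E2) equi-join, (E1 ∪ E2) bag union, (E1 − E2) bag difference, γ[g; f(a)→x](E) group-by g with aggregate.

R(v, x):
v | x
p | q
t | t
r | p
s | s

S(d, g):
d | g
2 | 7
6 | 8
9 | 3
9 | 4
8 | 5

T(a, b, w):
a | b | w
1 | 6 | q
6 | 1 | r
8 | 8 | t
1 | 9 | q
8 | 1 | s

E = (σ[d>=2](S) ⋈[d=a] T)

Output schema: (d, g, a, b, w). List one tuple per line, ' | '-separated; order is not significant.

Row counts bottom-up:
  S → 5
  σ[d>=2](S) → 5
  T → 5
  (σ[d>=2](S) ⋈[d=a] T) → 3

== RESULT ==
d | g | a | b | w
6 | 8 | 6 | 1 | r
8 | 5 | 8 | 1 | s
8 | 5 | 8 | 8 | t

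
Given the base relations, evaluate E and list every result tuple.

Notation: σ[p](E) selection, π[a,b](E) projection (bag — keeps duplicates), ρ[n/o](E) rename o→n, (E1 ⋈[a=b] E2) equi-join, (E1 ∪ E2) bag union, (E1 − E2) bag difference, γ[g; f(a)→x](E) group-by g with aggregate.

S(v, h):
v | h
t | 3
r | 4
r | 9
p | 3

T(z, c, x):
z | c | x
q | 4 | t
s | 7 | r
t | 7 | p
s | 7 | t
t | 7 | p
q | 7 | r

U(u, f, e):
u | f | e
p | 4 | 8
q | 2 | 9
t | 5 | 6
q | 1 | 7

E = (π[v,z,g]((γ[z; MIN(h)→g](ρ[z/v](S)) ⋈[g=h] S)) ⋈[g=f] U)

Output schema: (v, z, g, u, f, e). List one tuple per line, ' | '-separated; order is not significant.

Stepwise |·|:
  S → 4
  ρ[z/v](S) → 4
  γ[z; MIN(h)→g](ρ[z/v](S)) → 3
  S → 4
  (γ[z; MIN(h)→g](ρ[z/v](S)) ⋈[g=h] S) → 5
  π[v,z,g]((γ[z; MIN(h)→g](ρ[z/v](S)) ⋈[g=h] S)) → 5
  U → 4
  (π[v,z,g]((γ[z; MIN(h)→g](ρ[z/v](S)) ⋈[g=h] S)) ⋈[g=f] U) → 1

== RESULT ==
v | z | g | u | f | e
r | r | 4 | p | 4 | 8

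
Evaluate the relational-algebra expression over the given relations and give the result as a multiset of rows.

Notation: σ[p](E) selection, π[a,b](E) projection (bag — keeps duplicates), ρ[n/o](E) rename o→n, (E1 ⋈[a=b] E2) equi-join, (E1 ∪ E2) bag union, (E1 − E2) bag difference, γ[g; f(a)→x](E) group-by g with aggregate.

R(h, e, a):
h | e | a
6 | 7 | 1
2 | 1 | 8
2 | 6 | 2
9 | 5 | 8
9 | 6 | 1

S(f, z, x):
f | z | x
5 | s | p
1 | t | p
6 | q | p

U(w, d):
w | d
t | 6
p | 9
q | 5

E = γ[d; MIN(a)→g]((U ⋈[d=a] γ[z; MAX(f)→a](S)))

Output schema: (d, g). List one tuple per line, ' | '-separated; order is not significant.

Row counts bottom-up:
  U → 3
  S → 3
  γ[z; MAX(f)→a](S) → 3
  (U ⋈[d=a] γ[z; MAX(f)→a](S)) → 2
  γ[d; MIN(a)→g]((U ⋈[d=a] γ[z; MAX(f)→a](S))) → 2

== RESULT ==
d | g
5 | 5
6 | 6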